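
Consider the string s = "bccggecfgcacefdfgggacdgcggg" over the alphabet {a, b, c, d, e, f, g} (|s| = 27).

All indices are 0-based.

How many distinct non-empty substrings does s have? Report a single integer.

348

rank→(start, suffix):
  0 → (19, 'acdgcggg')
  1 → (10, 'acefdfgggacdgcggg')
  2 → (0, 'bccggecfgcacefdfgggacdgcggg')
  3 → (9, 'cacefdfgggacdgcggg')
  4 → (1, 'ccggecfgcacefdfgggacdgcggg')
  5 → (20, 'cdgcggg')
  6 → (11, 'cefdfgggacdgcggg')
  7 → (6, 'cfgcacefdfgggacdgcggg')
  8 → (2, 'cggecfgcacefdfgggacdgcggg')
  9 → (23, 'cggg')
  10 → (14, 'dfgggacdgcggg')
  11 → (21, 'dgcggg')
  12 → (5, 'ecfgcacefdfgggacdgcggg')
  13 → (12, 'efdfgggacdgcggg')
  14 → (13, 'fdfgggacdgcggg')
  15 → (7, 'fgcacefdfgggacdgcggg')
  16 → (15, 'fgggacdgcggg')
  17 → (26, 'g')
  18 → (18, 'gacdgcggg')
  19 → (8, 'gcacefdfgggacdgcggg')
  20 → (22, 'gcggg')
  21 → (4, 'gecfgcacefdfgggacdgcggg')
  22 → (25, 'gg')
  23 → (17, 'ggacdgcggg')
  24 → (3, 'ggecfgcacefdfgggacdgcggg')
  25 → (24, 'ggg')
  26 → (16, 'gggacdgcggg')

SA = [19, 10, 0, 9, 1, 20, 11, 6, 2, 23, 14, 21, 5, 12, 13, 7, 15, 26, 18, 8, 22, 4, 25, 17, 3, 24, 16]
rank  pair      lcp
   1  s[19:],s[10:]  2  'ac'
   2  s[10:],s[0:]  0  ''
   3  s[0:],s[9:]  0  ''
   4  s[9:],s[1:]  1  'c'
   5  s[1:],s[20:]  1  'c'
   6  s[20:],s[11:]  1  'c'
   7  s[11:],s[6:]  1  'c'
   8  s[6:],s[2:]  1  'c'
   9  s[2:],s[23:]  3  'cgg'
  10  s[23:],s[14:]  0  ''
  11  s[14:],s[21:]  1  'd'
  12  s[21:],s[5:]  0  ''
  13  s[5:],s[12:]  1  'e'
  14  s[12:],s[13:]  0  ''
  15  s[13:],s[7:]  1  'f'
  16  s[7:],s[15:]  2  'fg'
  17  s[15:],s[26:]  0  ''
  18  s[26:],s[18:]  1  'g'
  19  s[18:],s[8:]  1  'g'
  20  s[8:],s[22:]  2  'gc'
  21  s[22:],s[4:]  1  'g'
  22  s[4:],s[25:]  1  'g'
  23  s[25:],s[17:]  2  'gg'
  24  s[17:],s[3:]  2  'gg'
  25  s[3:],s[24:]  2  'gg'
  26  s[24:],s[16:]  3  'ggg'

n(n+1)/2 = 27·28/2 = 378
Σ LCP = 0 + 2 + 0 + 0 + 1 + 1 + 1 + 1 + 1 + 3 + 0 + 1 + 0 + 1 + 0 + 1 + 2 + 0 + 1 + 1 + 2 + 1 + 1 + 2 + 2 + 2 + 3 = 30
distinct = 378 − 30 = 348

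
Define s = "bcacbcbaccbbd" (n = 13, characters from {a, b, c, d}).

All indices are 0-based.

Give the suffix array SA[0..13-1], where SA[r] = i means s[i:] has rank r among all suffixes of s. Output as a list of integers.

[2, 7, 6, 10, 0, 4, 11, 1, 5, 9, 3, 8, 12]

rank | idx | suffix
   0 |   2 | acbcbaccbbd
   1 |   7 | accbbd
   2 |   6 | baccbbd
   3 |  10 | bbd
   4 |   0 | bcacbcbaccbbd
   5 |   4 | bcbaccbbd
   6 |  11 | bd
   7 |   1 | cacbcbaccbbd
   8 |   5 | cbaccbbd
   9 |   9 | cbbd
  10 |   3 | cbcbaccbbd
  11 |   8 | ccbbd
  12 |  12 | d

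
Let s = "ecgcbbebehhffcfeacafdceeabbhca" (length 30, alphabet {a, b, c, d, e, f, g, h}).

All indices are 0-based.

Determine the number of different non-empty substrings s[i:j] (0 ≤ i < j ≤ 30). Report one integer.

sorted suffixes:
  #0 SA[0]=29  'a'
  #1 SA[1]=24  'abbhca'
  #2 SA[2]=16  'acafdceeabbhca'
  #3 SA[3]=18  'afdceeabbhca'
  #4 SA[4]=4  'bbebehhffcfeacafdceeabbhca'
  #5 SA[5]=25  'bbhca'
  #6 SA[6]=5  'bebehhffcfeacafdceeabbhca'
  #7 SA[7]=7  'behhffcfeacafdceeabbhca'
  #8 SA[8]=26  'bhca'
  #9 SA[9]=28  'ca'
  #10 SA[10]=17  'cafdceeabbhca'
  #11 SA[11]=3  'cbbebehhffcfeacafdceeabbhca'
  #12 SA[12]=21  'ceeabbhca'
  #13 SA[13]=13  'cfeacafdceeabbhca'
  #14 SA[14]=1  'cgcbbebehhffcfeacafdceeabbhca'
  #15 SA[15]=20  'dceeabbhca'
  #16 SA[16]=23  'eabbhca'
  #17 SA[17]=15  'eacafdceeabbhca'
  #18 SA[18]=6  'ebehhffcfeacafdceeabbhca'
  #19 SA[19]=0  'ecgcbbebehhffcfeacafdceeabbhca'
  #20 SA[20]=22  'eeabbhca'
  #21 SA[21]=8  'ehhffcfeacafdceeabbhca'
  #22 SA[22]=12  'fcfeacafdceeabbhca'
  #23 SA[23]=19  'fdceeabbhca'
  #24 SA[24]=14  'feacafdceeabbhca'
  #25 SA[25]=11  'ffcfeacafdceeabbhca'
  #26 SA[26]=2  'gcbbebehhffcfeacafdceeabbhca'
  #27 SA[27]=27  'hca'
  #28 SA[28]=10  'hffcfeacafdceeabbhca'
  #29 SA[29]=9  'hhffcfeacafdceeabbhca'

SA = [29, 24, 16, 18, 4, 25, 5, 7, 26, 28, 17, 3, 21, 13, 1, 20, 23, 15, 6, 0, 22, 8, 12, 19, 14, 11, 2, 27, 10, 9]
rank  pair      lcp
   1  s[29:],s[24:]  1  'a'
   2  s[24:],s[16:]  1  'a'
   3  s[16:],s[18:]  1  'a'
   4  s[18:],s[4:]  0  ''
   5  s[4:],s[25:]  2  'bb'
   6  s[25:],s[5:]  1  'b'
   7  s[5:],s[7:]  2  'be'
   8  s[7:],s[26:]  1  'b'
   9  s[26:],s[28:]  0  ''
  10  s[28:],s[17:]  2  'ca'
  11  s[17:],s[3:]  1  'c'
  12  s[3:],s[21:]  1  'c'
  13  s[21:],s[13:]  1  'c'
  14  s[13:],s[1:]  1  'c'
  15  s[1:],s[20:]  0  ''
  16  s[20:],s[23:]  0  ''
  17  s[23:],s[15:]  2  'ea'
  18  s[15:],s[6:]  1  'e'
  19  s[6:],s[0:]  1  'e'
  20  s[0:],s[22:]  1  'e'
  21  s[22:],s[8:]  1  'e'
  22  s[8:],s[12:]  0  ''
  23  s[12:],s[19:]  1  'f'
  24  s[19:],s[14:]  1  'f'
  25  s[14:],s[11:]  1  'f'
  26  s[11:],s[2:]  0  ''
  27  s[2:],s[27:]  0  ''
  28  s[27:],s[10:]  1  'h'
  29  s[10:],s[9:]  1  'h'

n(n+1)/2 = 30·31/2 = 465
Σ LCP = 0 + 1 + 1 + 1 + 0 + 2 + 1 + 2 + 1 + 0 + 2 + 1 + 1 + 1 + 1 + 0 + 0 + 2 + 1 + 1 + 1 + 1 + 0 + 1 + 1 + 1 + 0 + 0 + 1 + 1 = 26
distinct = 465 − 26 = 439

439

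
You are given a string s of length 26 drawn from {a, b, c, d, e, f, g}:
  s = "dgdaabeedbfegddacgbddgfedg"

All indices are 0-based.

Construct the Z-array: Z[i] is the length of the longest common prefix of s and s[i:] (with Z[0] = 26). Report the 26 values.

Z[0]=26
i=1: i≥r, start 0; Z[1]=0
i=2: i≥r, start 0; Z[2]=1 scan→box=[2,3)
i=3: i≥r, start 0; Z[3]=0
i=4: i≥r, start 0; Z[4]=0
i=5: i≥r, start 0; Z[5]=0
i=6: i≥r, start 0; Z[6]=0
i=7: i≥r, start 0; Z[7]=0
i=8: i≥r, start 0; Z[8]=1 scan→box=[8,9)
i=9: i≥r, start 0; Z[9]=0
i=10: i≥r, start 0; Z[10]=0
i=11: i≥r, start 0; Z[11]=0
i=12: i≥r, start 0; Z[12]=0
i=13: i≥r, start 0; Z[13]=1 scan→box=[13,14)
i=14: i≥r, start 0; Z[14]=1 scan→box=[14,15)
i=15: i≥r, start 0; Z[15]=0
i=16: i≥r, start 0; Z[16]=0
i=17: i≥r, start 0; Z[17]=0
i=18: i≥r, start 0; Z[18]=0
i=19: i≥r, start 0; Z[19]=1 scan→box=[19,20)
i=20: i≥r, start 0; Z[20]=2 scan→box=[20,22)
i=21: min(r-i=1, Z[1]=0)=0; Z[21]=0
i=22: i≥r, start 0; Z[22]=0
i=23: i≥r, start 0; Z[23]=0
i=24: i≥r, start 0; Z[24]=2 scan→box=[24,26)
i=25: min(r-i=1, Z[1]=0)=0; Z[25]=0

[26, 0, 1, 0, 0, 0, 0, 0, 1, 0, 0, 0, 0, 1, 1, 0, 0, 0, 0, 1, 2, 0, 0, 0, 2, 0]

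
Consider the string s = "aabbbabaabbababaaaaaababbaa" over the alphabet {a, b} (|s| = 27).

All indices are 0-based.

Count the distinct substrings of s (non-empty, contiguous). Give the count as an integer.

302

rank→(start, suffix):
  0 → (26, 'a')
  1 → (25, 'aa')
  2 → (15, 'aaaaaababbaa')
  3 → (16, 'aaaaababbaa')
  4 → (17, 'aaaababbaa')
  5 → (18, 'aaababbaa')
  6 → (19, 'aababbaa')
  7 → (7, 'aabbababaaaaaababbaa')
  8 → (0, 'aabbbabaabbababaaaaaababbaa')
  9 → (13, 'abaaaaaababbaa')
  10 → (5, 'abaabbababaaaaaababbaa')
  11 → (11, 'ababaaaaaababbaa')
  12 → (20, 'ababbaa')
  13 → (22, 'abbaa')
  14 → (8, 'abbababaaaaaababbaa')
  15 → (1, 'abbbabaabbababaaaaaababbaa')
  16 → (24, 'baa')
  17 → (14, 'baaaaaababbaa')
  18 → (6, 'baabbababaaaaaababbaa')
  19 → (12, 'babaaaaaababbaa')
  20 → (4, 'babaabbababaaaaaababbaa')
  21 → (10, 'bababaaaaaababbaa')
  22 → (21, 'babbaa')
  23 → (23, 'bbaa')
  24 → (3, 'bbabaabbababaaaaaababbaa')
  25 → (9, 'bbababaaaaaababbaa')
  26 → (2, 'bbbabaabbababaaaaaababbaa')

SA = [26, 25, 15, 16, 17, 18, 19, 7, 0, 13, 5, 11, 20, 22, 8, 1, 24, 14, 6, 12, 4, 10, 21, 23, 3, 9, 2]
rank  pair      lcp
   1  s[26:],s[25:]  1  'a'
   2  s[25:],s[15:]  2  'aa'
   3  s[15:],s[16:]  5  'aaaaa'
   4  s[16:],s[17:]  4  'aaaa'
   5  s[17:],s[18:]  3  'aaa'
   6  s[18:],s[19:]  2  'aa'
   7  s[19:],s[7:]  3  'aab'
   8  s[7:],s[0:]  4  'aabb'
   9  s[0:],s[13:]  1  'a'
  10  s[13:],s[5:]  4  'abaa'
  11  s[5:],s[11:]  3  'aba'
  12  s[11:],s[20:]  4  'abab'
  13  s[20:],s[22:]  2  'ab'
  14  s[22:],s[8:]  4  'abba'
  15  s[8:],s[1:]  3  'abb'
  16  s[1:],s[24:]  0  ''
  17  s[24:],s[14:]  3  'baa'
  18  s[14:],s[6:]  3  'baa'
  19  s[6:],s[12:]  2  'ba'
  20  s[12:],s[4:]  5  'babaa'
  21  s[4:],s[10:]  4  'baba'
  22  s[10:],s[21:]  3  'bab'
  23  s[21:],s[23:]  1  'b'
  24  s[23:],s[3:]  3  'bba'
  25  s[3:],s[9:]  5  'bbaba'
  26  s[9:],s[2:]  2  'bb'

n(n+1)/2 = 27·28/2 = 378
Σ LCP = 0 + 1 + 2 + 5 + 4 + 3 + 2 + 3 + 4 + 1 + 4 + 3 + 4 + 2 + 4 + 3 + 0 + 3 + 3 + 2 + 5 + 4 + 3 + 1 + 3 + 5 + 2 = 76
distinct = 378 − 76 = 302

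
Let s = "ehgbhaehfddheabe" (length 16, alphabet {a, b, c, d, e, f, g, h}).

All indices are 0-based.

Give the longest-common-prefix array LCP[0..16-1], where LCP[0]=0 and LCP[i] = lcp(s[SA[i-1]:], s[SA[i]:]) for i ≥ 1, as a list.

[0, 1, 0, 1, 0, 1, 0, 1, 1, 2, 0, 0, 0, 1, 1, 1]

sorted suffixes:
  #0 SA[0]=13  'abe'
  #1 SA[1]=5  'aehfddheabe'
  #2 SA[2]=14  'be'
  #3 SA[3]=3  'bhaehfddheabe'
  #4 SA[4]=9  'ddheabe'
  #5 SA[5]=10  'dheabe'
  #6 SA[6]=15  'e'
  #7 SA[7]=12  'eabe'
  #8 SA[8]=6  'ehfddheabe'
  #9 SA[9]=0  'ehgbhaehfddheabe'
  #10 SA[10]=8  'fddheabe'
  #11 SA[11]=2  'gbhaehfddheabe'
  #12 SA[12]=4  'haehfddheabe'
  #13 SA[13]=11  'heabe'
  #14 SA[14]=7  'hfddheabe'
  #15 SA[15]=1  'hgbhaehfddheabe'

SA = [13, 5, 14, 3, 9, 10, 15, 12, 6, 0, 8, 2, 4, 11, 7, 1]
i: (SA[i-1],SA[i]) lcp shared
  1: (13,5) 1 'a'
  2: (5,14) 0 ''
  3: (14,3) 1 'b'
  4: (3,9) 0 ''
  5: (9,10) 1 'd'
  6: (10,15) 0 ''
  7: (15,12) 1 'e'
  8: (12,6) 1 'e'
  9: (6,0) 2 'eh'
  10: (0,8) 0 ''
  11: (8,2) 0 ''
  12: (2,4) 0 ''
  13: (4,11) 1 'h'
  14: (11,7) 1 'h'
  15: (7,1) 1 'h'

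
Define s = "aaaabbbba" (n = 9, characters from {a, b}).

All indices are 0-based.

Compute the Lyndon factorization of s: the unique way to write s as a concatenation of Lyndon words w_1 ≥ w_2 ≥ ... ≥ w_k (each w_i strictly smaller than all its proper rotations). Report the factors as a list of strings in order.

["aaaabbbb", "a"]

emit factor 1: 'aaaabbbb' (i=0, period=8)
emit factor 2: 'a' (i=8, period=1)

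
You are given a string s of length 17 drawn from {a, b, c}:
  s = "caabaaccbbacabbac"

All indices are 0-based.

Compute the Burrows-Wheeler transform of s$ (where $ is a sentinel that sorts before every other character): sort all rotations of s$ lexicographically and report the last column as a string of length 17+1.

ccbacbbaabbaca$aca

rank  rotation            last
    0  $caabaaccbbacabbac  c
    1  aabaaccbbacabbac$c  c
    2  aaccbbacabbac$caab  b
    3  abaaccbbacabbac$ca  a
    4  abbac$caabaaccbbac  c
    5  ac$caabaaccbbacabb  b
    6  acabbac$caabaaccbb  b
    7  accbbacabbac$caaba  a
    8  baaccbbacabbac$caa  a
    9  bac$caabaaccbbacab  b
   10  bacabbac$caabaaccb  b
   11  bbac$caabaaccbbaca  a
   12  bbacabbac$caabaacc  c
   13  c$caabaaccbbacabba  a
   14  caabaaccbbacabbac$  $
   15  cabbac$caabaaccbba  a
   16  cbbacabbac$caabaac  c
   17  ccbbacabbac$caabaa  a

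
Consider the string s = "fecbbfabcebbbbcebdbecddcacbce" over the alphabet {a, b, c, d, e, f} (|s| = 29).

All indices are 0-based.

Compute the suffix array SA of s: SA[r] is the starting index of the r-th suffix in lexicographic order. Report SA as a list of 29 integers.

[6, 24, 10, 11, 12, 3, 26, 7, 13, 16, 18, 4, 23, 2, 25, 20, 27, 8, 14, 17, 22, 21, 28, 9, 15, 1, 19, 5, 0]

rank | idx | suffix
   0 |   6 | abcebbbbcebdbecddcacbce
   1 |  24 | acbce
   2 |  10 | bbbbcebdbecddcacbce
   3 |  11 | bbbcebdbecddcacbce
   4 |  12 | bbcebdbecddcacbce
   5 |   3 | bbfabcebbbbcebdbecddcacbce
   6 |  26 | bce
   7 |   7 | bcebbbbcebdbecddcacbce
   8 |  13 | bcebdbecddcacbce
   9 |  16 | bdbecddcacbce
  10 |  18 | becddcacbce
  11 |   4 | bfabcebbbbcebdbecddcacbce
  12 |  23 | cacbce
  13 |   2 | cbbfabcebbbbcebdbecddcacbce
  14 |  25 | cbce
  15 |  20 | cddcacbce
  16 |  27 | ce
  17 |   8 | cebbbbcebdbecddcacbce
  18 |  14 | cebdbecddcacbce
  19 |  17 | dbecddcacbce
  20 |  22 | dcacbce
  21 |  21 | ddcacbce
  22 |  28 | e
  23 |   9 | ebbbbcebdbecddcacbce
  24 |  15 | ebdbecddcacbce
  25 |   1 | ecbbfabcebbbbcebdbecddcacbce
  26 |  19 | ecddcacbce
  27 |   5 | fabcebbbbcebdbecddcacbce
  28 |   0 | fecbbfabcebbbbcebdbecddcacbce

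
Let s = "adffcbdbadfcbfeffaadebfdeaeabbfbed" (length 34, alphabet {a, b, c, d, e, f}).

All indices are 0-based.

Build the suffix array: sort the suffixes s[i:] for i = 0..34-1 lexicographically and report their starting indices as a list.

[17, 27, 18, 8, 0, 25, 7, 28, 5, 31, 29, 21, 12, 4, 11, 33, 6, 23, 19, 9, 1, 26, 24, 20, 32, 14, 16, 30, 3, 10, 22, 13, 15, 2]

rank→(start, suffix):
  0 → (17, 'aadebfdeaeabbfbed')
  1 → (27, 'abbfbed')
  2 → (18, 'adebfdeaeabbfbed')
  3 → (8, 'adfcbfeffaadebfdeaeabbfbed')
  4 → (0, 'adffcbdbadfcbfeffaadebfdeaeabbfbed')
  5 → (25, 'aeabbfbed')
  6 → (7, 'badfcbfeffaadebfdeaeabbfbed')
  7 → (28, 'bbfbed')
  8 → (5, 'bdbadfcbfeffaadebfdeaeabbfbed')
  9 → (31, 'bed')
  10 → (29, 'bfbed')
  11 → (21, 'bfdeaeabbfbed')
  12 → (12, 'bfeffaadebfdeaeabbfbed')
  13 → (4, 'cbdbadfcbfeffaadebfdeaeabbfbed')
  14 → (11, 'cbfeffaadebfdeaeabbfbed')
  15 → (33, 'd')
  16 → (6, 'dbadfcbfeffaadebfdeaeabbfbed')
  17 → (23, 'deaeabbfbed')
  18 → (19, 'debfdeaeabbfbed')
  19 → (9, 'dfcbfeffaadebfdeaeabbfbed')
  20 → (1, 'dffcbdbadfcbfeffaadebfdeaeabbfbed')
  21 → (26, 'eabbfbed')
  22 → (24, 'eaeabbfbed')
  23 → (20, 'ebfdeaeabbfbed')
  24 → (32, 'ed')
  25 → (14, 'effaadebfdeaeabbfbed')
  26 → (16, 'faadebfdeaeabbfbed')
  27 → (30, 'fbed')
  28 → (3, 'fcbdbadfcbfeffaadebfdeaeabbfbed')
  29 → (10, 'fcbfeffaadebfdeaeabbfbed')
  30 → (22, 'fdeaeabbfbed')
  31 → (13, 'feffaadebfdeaeabbfbed')
  32 → (15, 'ffaadebfdeaeabbfbed')
  33 → (2, 'ffcbdbadfcbfeffaadebfdeaeabbfbed')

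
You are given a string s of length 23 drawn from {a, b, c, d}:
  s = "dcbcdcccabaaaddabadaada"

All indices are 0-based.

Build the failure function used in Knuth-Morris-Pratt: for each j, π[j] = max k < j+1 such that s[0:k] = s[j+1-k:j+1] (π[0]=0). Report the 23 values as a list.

[0, 0, 0, 0, 1, 2, 0, 0, 0, 0, 0, 0, 0, 1, 1, 0, 0, 0, 1, 0, 0, 1, 0]

π[0] = 0
j=1 s[j]='c': π[1]=0 (border '')
j=2 s[j]='b': π[2]=0 (border '')
j=3 s[j]='c': π[3]=0 (border '')
j=4 s[j]='d': π[4]=1 (border 'd')
j=5 s[j]='c': π[5]=2 (border 'dc')
j=6 s[j]='c': k: 2→0; π[6]=0 (border '')
j=7 s[j]='c': π[7]=0 (border '')
j=8 s[j]='a': π[8]=0 (border '')
j=9 s[j]='b': π[9]=0 (border '')
j=10 s[j]='a': π[10]=0 (border '')
j=11 s[j]='a': π[11]=0 (border '')
j=12 s[j]='a': π[12]=0 (border '')
j=13 s[j]='d': π[13]=1 (border 'd')
j=14 s[j]='d': k: 1→0; π[14]=1 (border 'd')
j=15 s[j]='a': k: 1→0; π[15]=0 (border '')
j=16 s[j]='b': π[16]=0 (border '')
j=17 s[j]='a': π[17]=0 (border '')
j=18 s[j]='d': π[18]=1 (border 'd')
j=19 s[j]='a': k: 1→0; π[19]=0 (border '')
j=20 s[j]='a': π[20]=0 (border '')
j=21 s[j]='d': π[21]=1 (border 'd')
j=22 s[j]='a': k: 1→0; π[22]=0 (border '')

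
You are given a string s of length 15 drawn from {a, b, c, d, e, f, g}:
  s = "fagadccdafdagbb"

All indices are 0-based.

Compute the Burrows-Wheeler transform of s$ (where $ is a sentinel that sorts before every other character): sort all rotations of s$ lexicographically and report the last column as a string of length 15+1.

bgdfdbgdccfa$aaa

rank  rotation          last
    0  $fagadccdafdagbb  b
    1  adccdafdagbb$fag  g
    2  afdagbb$fagadccd  d
    3  agadccdafdagbb$f  f
    4  agbb$fagadccdafd  d
    5  b$fagadccdafdagb  b
    6  bb$fagadccdafdag  g
    7  ccdafdagbb$fagad  d
    8  cdafdagbb$fagadc  c
    9  dafdagbb$fagadcc  c
   10  dagbb$fagadccdaf  f
   11  dccdafdagbb$faga  a
   12  fagadccdafdagbb$  $
   13  fdagbb$fagadccda  a
   14  gadccdafdagbb$fa  a
   15  gbb$fagadccdafda  a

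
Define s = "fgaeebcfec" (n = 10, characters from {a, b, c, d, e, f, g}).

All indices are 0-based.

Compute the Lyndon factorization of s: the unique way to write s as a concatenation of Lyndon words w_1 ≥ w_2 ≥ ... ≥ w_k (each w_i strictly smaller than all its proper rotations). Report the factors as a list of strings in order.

["fg", "aeebcfec"]

emit factor 1: 'fg' (i=0, period=2)
emit factor 2: 'aeebcfec' (i=2, period=8)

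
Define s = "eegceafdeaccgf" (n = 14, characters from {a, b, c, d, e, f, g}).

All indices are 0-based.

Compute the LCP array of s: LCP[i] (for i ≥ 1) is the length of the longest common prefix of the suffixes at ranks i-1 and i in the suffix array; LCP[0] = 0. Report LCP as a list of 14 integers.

rank | idx | suffix
   0 |   9 | accgf
   1 |   5 | afdeaccgf
   2 |  10 | ccgf
   3 |   3 | ceafdeaccgf
   4 |  11 | cgf
   5 |   7 | deaccgf
   6 |   8 | eaccgf
   7 |   4 | eafdeaccgf
   8 |   0 | eegceafdeaccgf
   9 |   1 | egceafdeaccgf
  10 |  13 | f
  11 |   6 | fdeaccgf
  12 |   2 | gceafdeaccgf
  13 |  12 | gf

SA = [9, 5, 10, 3, 11, 7, 8, 4, 0, 1, 13, 6, 2, 12]
[i] adj suffixes → lcp
  [1] 9/5 → 1 ('a')
  [2] 5/10 → 0 ('')
  [3] 10/3 → 1 ('c')
  [4] 3/11 → 1 ('c')
  [5] 11/7 → 0 ('')
  [6] 7/8 → 0 ('')
  [7] 8/4 → 2 ('ea')
  [8] 4/0 → 1 ('e')
  [9] 0/1 → 1 ('e')
  [10] 1/13 → 0 ('')
  [11] 13/6 → 1 ('f')
  [12] 6/2 → 0 ('')
  [13] 2/12 → 1 ('g')

[0, 1, 0, 1, 1, 0, 0, 2, 1, 1, 0, 1, 0, 1]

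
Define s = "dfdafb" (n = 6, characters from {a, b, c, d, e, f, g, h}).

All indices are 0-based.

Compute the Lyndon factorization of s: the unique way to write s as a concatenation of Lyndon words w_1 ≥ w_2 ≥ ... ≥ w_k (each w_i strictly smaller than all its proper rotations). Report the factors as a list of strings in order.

["df", "d", "afb"]

emit factor 1: 'df' (i=0, period=2)
emit factor 2: 'd' (i=2, period=1)
emit factor 3: 'afb' (i=3, period=3)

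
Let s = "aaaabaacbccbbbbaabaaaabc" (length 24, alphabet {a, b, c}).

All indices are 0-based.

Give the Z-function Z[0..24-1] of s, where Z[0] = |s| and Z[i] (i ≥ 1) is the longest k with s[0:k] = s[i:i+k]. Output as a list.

[24, 3, 2, 1, 0, 2, 1, 0, 0, 0, 0, 0, 0, 0, 0, 2, 1, 0, 5, 3, 2, 1, 0, 0]

Z[0]=24
i=1: i≥r, start 0; Z[1]=3 grow→box=[1,4)
i=2: min(r-i=2, Z[1]=3)=2; Z[2]=2
i=3: min(r-i=1, Z[2]=2)=1; Z[3]=1
i=4: i≥r, start 0; Z[4]=0
i=5: i≥r, start 0; Z[5]=2 grow→box=[5,7)
i=6: min(r-i=1, Z[1]=3)=1; Z[6]=1
i=7: i≥r, start 0; Z[7]=0
i=8: i≥r, start 0; Z[8]=0
i=9: i≥r, start 0; Z[9]=0
i=10: i≥r, start 0; Z[10]=0
i=11: i≥r, start 0; Z[11]=0
i=12: i≥r, start 0; Z[12]=0
i=13: i≥r, start 0; Z[13]=0
i=14: i≥r, start 0; Z[14]=0
i=15: i≥r, start 0; Z[15]=2 grow→box=[15,17)
i=16: min(r-i=1, Z[1]=3)=1; Z[16]=1
i=17: i≥r, start 0; Z[17]=0
i=18: i≥r, start 0; Z[18]=5 grow→box=[18,23)
i=19: min(r-i=4, Z[1]=3)=3; Z[19]=3
i=20: min(r-i=3, Z[2]=2)=2; Z[20]=2
i=21: min(r-i=2, Z[3]=1)=1; Z[21]=1
i=22: min(r-i=1, Z[4]=0)=0; Z[22]=0
i=23: i≥r, start 0; Z[23]=0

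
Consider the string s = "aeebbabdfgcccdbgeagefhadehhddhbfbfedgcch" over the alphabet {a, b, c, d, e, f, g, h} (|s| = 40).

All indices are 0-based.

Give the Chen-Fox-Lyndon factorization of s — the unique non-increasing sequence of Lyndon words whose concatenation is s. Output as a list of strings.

emit factor 1: 'aeebb' (i=0, period=5)
emit factor 2: 'abdfgcccdbgeagefhadehhddhbfbfedgcch' (i=5, period=35)

["aeebb", "abdfgcccdbgeagefhadehhddhbfbfedgcch"]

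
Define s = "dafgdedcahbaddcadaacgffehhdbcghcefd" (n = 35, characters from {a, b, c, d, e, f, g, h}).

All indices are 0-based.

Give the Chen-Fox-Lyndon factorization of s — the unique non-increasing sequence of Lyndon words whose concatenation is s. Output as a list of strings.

emit factor 1: 'd' (i=0, period=1)
emit factor 2: 'afgdedcahb' (i=1, period=10)
emit factor 3: 'addc' (i=11, period=4)
emit factor 4: 'ad' (i=15, period=2)
emit factor 5: 'aacgffehhdbcghcefd' (i=17, period=18)

["d", "afgdedcahb", "addc", "ad", "aacgffehhdbcghcefd"]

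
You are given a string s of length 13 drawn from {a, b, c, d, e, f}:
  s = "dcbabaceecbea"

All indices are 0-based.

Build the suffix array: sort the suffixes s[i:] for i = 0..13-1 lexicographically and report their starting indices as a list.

[12, 3, 5, 2, 4, 10, 1, 9, 6, 0, 11, 8, 7]

sorted suffixes:
  #0 SA[0]=12  'a'
  #1 SA[1]=3  'abaceecbea'
  #2 SA[2]=5  'aceecbea'
  #3 SA[3]=2  'babaceecbea'
  #4 SA[4]=4  'baceecbea'
  #5 SA[5]=10  'bea'
  #6 SA[6]=1  'cbabaceecbea'
  #7 SA[7]=9  'cbea'
  #8 SA[8]=6  'ceecbea'
  #9 SA[9]=0  'dcbabaceecbea'
  #10 SA[10]=11  'ea'
  #11 SA[11]=8  'ecbea'
  #12 SA[12]=7  'eecbea'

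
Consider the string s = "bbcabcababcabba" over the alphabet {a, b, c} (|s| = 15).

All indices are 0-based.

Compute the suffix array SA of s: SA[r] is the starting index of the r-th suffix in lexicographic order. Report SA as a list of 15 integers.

rank | idx | suffix
   0 |  14 | a
   1 |   6 | ababcabba
   2 |  11 | abba
   3 |   3 | abcababcabba
   4 |   8 | abcabba
   5 |  13 | ba
   6 |   7 | babcabba
   7 |  12 | bba
   8 |   0 | bbcabcababcabba
   9 |   4 | bcababcabba
  10 |   9 | bcabba
  11 |   1 | bcabcababcabba
  12 |   5 | cababcabba
  13 |  10 | cabba
  14 |   2 | cabcababcabba

[14, 6, 11, 3, 8, 13, 7, 12, 0, 4, 9, 1, 5, 10, 2]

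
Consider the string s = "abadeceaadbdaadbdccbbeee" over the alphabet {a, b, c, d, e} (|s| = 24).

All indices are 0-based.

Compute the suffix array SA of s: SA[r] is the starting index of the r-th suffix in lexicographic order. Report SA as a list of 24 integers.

rank→(start, suffix):
  0 → (7, 'aadbdaadbdccbbeee')
  1 → (12, 'aadbdccbbeee')
  2 → (0, 'abadeceaadbdaadbdccbbeee')
  3 → (8, 'adbdaadbdccbbeee')
  4 → (13, 'adbdccbbeee')
  5 → (2, 'adeceaadbdaadbdccbbeee')
  6 → (1, 'badeceaadbdaadbdccbbeee')
  7 → (19, 'bbeee')
  8 → (10, 'bdaadbdccbbeee')
  9 → (15, 'bdccbbeee')
  10 → (20, 'beee')
  11 → (18, 'cbbeee')
  12 → (17, 'ccbbeee')
  13 → (5, 'ceaadbdaadbdccbbeee')
  14 → (11, 'daadbdccbbeee')
  15 → (9, 'dbdaadbdccbbeee')
  16 → (14, 'dbdccbbeee')
  17 → (16, 'dccbbeee')
  18 → (3, 'deceaadbdaadbdccbbeee')
  19 → (23, 'e')
  20 → (6, 'eaadbdaadbdccbbeee')
  21 → (4, 'eceaadbdaadbdccbbeee')
  22 → (22, 'ee')
  23 → (21, 'eee')

[7, 12, 0, 8, 13, 2, 1, 19, 10, 15, 20, 18, 17, 5, 11, 9, 14, 16, 3, 23, 6, 4, 22, 21]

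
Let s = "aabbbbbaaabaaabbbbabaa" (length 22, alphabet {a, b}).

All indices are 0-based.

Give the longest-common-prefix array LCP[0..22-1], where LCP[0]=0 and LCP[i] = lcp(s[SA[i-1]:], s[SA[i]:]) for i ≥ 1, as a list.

[0, 1, 2, 4, 2, 3, 6, 1, 4, 2, 5, 0, 3, 5, 2, 1, 3, 2, 4, 3, 5, 4]

rank→(start, suffix):
  0 → (21, 'a')
  1 → (20, 'aa')
  2 → (7, 'aaabaaabbbbabaa')
  3 → (11, 'aaabbbbabaa')
  4 → (8, 'aabaaabbbbabaa')
  5 → (12, 'aabbbbabaa')
  6 → (0, 'aabbbbbaaabaaabbbbabaa')
  7 → (18, 'abaa')
  8 → (9, 'abaaabbbbabaa')
  9 → (13, 'abbbbabaa')
  10 → (1, 'abbbbbaaabaaabbbbabaa')
  11 → (19, 'baa')
  12 → (6, 'baaabaaabbbbabaa')
  13 → (10, 'baaabbbbabaa')
  14 → (17, 'babaa')
  15 → (5, 'bbaaabaaabbbbabaa')
  16 → (16, 'bbabaa')
  17 → (4, 'bbbaaabaaabbbbabaa')
  18 → (15, 'bbbabaa')
  19 → (3, 'bbbbaaabaaabbbbabaa')
  20 → (14, 'bbbbabaa')
  21 → (2, 'bbbbbaaabaaabbbbabaa')

SA = [21, 20, 7, 11, 8, 12, 0, 18, 9, 13, 1, 19, 6, 10, 17, 5, 16, 4, 15, 3, 14, 2]
i: (SA[i-1],SA[i]) lcp shared
  1: (21,20) 1 'a'
  2: (20,7) 2 'aa'
  3: (7,11) 4 'aaab'
  4: (11,8) 2 'aa'
  5: (8,12) 3 'aab'
  6: (12,0) 6 'aabbbb'
  7: (0,18) 1 'a'
  8: (18,9) 4 'abaa'
  9: (9,13) 2 'ab'
  10: (13,1) 5 'abbbb'
  11: (1,19) 0 ''
  12: (19,6) 3 'baa'
  13: (6,10) 5 'baaab'
  14: (10,17) 2 'ba'
  15: (17,5) 1 'b'
  16: (5,16) 3 'bba'
  17: (16,4) 2 'bb'
  18: (4,15) 4 'bbba'
  19: (15,3) 3 'bbb'
  20: (3,14) 5 'bbbba'
  21: (14,2) 4 'bbbb'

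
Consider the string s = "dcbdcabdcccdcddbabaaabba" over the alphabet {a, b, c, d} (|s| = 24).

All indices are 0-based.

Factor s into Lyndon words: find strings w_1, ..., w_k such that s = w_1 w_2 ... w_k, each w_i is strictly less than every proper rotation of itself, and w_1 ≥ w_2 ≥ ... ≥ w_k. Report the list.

["d", "c", "bdc", "abdcccdcddb", "ab", "aaabb", "a"]

emit factor 1: 'd' (i=0, period=1)
emit factor 2: 'c' (i=1, period=1)
emit factor 3: 'bdc' (i=2, period=3)
emit factor 4: 'abdcccdcddb' (i=5, period=11)
emit factor 5: 'ab' (i=16, period=2)
emit factor 6: 'aaabb' (i=18, period=5)
emit factor 7: 'a' (i=23, period=1)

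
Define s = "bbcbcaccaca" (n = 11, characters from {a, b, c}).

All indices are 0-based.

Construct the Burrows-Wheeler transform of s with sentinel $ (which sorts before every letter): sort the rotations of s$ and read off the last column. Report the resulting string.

accc$cbacbba

rank  rotation      last
    0  $bbcbcaccaca  a
    1  a$bbcbcaccac  c
    2  aca$bbcbcacc  c
    3  accaca$bbcbc  c
    4  bbcbcaccaca$  $
    5  bcaccaca$bbc  c
    6  bcbcaccaca$b  b
    7  ca$bbcbcacca  a
    8  caca$bbcbcac  c
    9  caccaca$bbcb  b
   10  cbcaccaca$bb  b
   11  ccaca$bbcbca  a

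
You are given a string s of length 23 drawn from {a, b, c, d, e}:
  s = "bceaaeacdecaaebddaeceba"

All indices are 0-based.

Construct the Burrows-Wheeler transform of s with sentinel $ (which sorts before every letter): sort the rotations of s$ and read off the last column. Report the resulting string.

abeceaade$eeabedbccacada

rank  rotation                  last
    0  $bceaaeacdecaaebddaeceba  a
    1  a$bceaaeacdecaaebddaeceb  b
    2  aaeacdecaaebddaeceba$bce  e
    3  aaebddaeceba$bceaaeacdec  c
    4  acdecaaebddaeceba$bceaae  e
    5  aeacdecaaebddaeceba$bcea  a
    6  aebddaeceba$bceaaeacdeca  a
    7  aeceba$bceaaeacdecaaebdd  d
    8  ba$bceaaeacdecaaebddaece  e
    9  bceaaeacdecaaebddaeceba$  $
   10  bddaeceba$bceaaeacdecaae  e
   11  caaebddaeceba$bceaaeacde  e
   12  cdecaaebddaeceba$bceaaea  a
   13  ceaaeacdecaaebddaeceba$b  b
   14  ceba$bceaaeacdecaaebddae  e
   15  daeceba$bceaaeacdecaaebd  d
   16  ddaeceba$bceaaeacdecaaeb  b
   17  decaaebddaeceba$bceaaeac  c
   18  eaaeacdecaaebddaeceba$bc  c
   19  eacdecaaebddaeceba$bceaa  a
   20  eba$bceaaeacdecaaebddaec  c
   21  ebddaeceba$bceaaeacdecaa  a
   22  ecaaebddaeceba$bceaaeacd  d
   23  eceba$bceaaeacdecaaebdda  a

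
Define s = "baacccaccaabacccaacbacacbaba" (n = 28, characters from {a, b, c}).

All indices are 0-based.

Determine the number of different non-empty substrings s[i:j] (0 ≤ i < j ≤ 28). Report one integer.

344

sorted suffixes:
  #0 SA[0]=27  'a'
  #1 SA[1]=9  'aabacccaacbacacbaba'
  #2 SA[2]=16  'aacbacacbaba'
  #3 SA[3]=1  'aacccaccaabacccaacbacacbaba'
  #4 SA[4]=25  'aba'
  #5 SA[5]=10  'abacccaacbacacbaba'
  #6 SA[6]=20  'acacbaba'
  #7 SA[7]=22  'acbaba'
  #8 SA[8]=17  'acbacacbaba'
  #9 SA[9]=6  'accaabacccaacbacacbaba'
  #10 SA[10]=12  'acccaacbacacbaba'
  #11 SA[11]=2  'acccaccaabacccaacbacacbaba'
  #12 SA[12]=26  'ba'
  #13 SA[13]=0  'baacccaccaabacccaacbacacbaba'
  #14 SA[14]=24  'baba'
  #15 SA[15]=19  'bacacbaba'
  #16 SA[16]=11  'bacccaacbacacbaba'
  #17 SA[17]=8  'caabacccaacbacacbaba'
  #18 SA[18]=15  'caacbacacbaba'
  #19 SA[19]=21  'cacbaba'
  #20 SA[20]=5  'caccaabacccaacbacacbaba'
  #21 SA[21]=23  'cbaba'
  #22 SA[22]=18  'cbacacbaba'
  #23 SA[23]=7  'ccaabacccaacbacacbaba'
  #24 SA[24]=14  'ccaacbacacbaba'
  #25 SA[25]=4  'ccaccaabacccaacbacacbaba'
  #26 SA[26]=13  'cccaacbacacbaba'
  #27 SA[27]=3  'cccaccaabacccaacbacacbaba'

SA = [27, 9, 16, 1, 25, 10, 20, 22, 17, 6, 12, 2, 26, 0, 24, 19, 11, 8, 15, 21, 5, 23, 18, 7, 14, 4, 13, 3]
i: (SA[i-1],SA[i]) lcp shared
  1: (27,9) 1 'a'
  2: (9,16) 2 'aa'
  3: (16,1) 3 'aac'
  4: (1,25) 1 'a'
  5: (25,10) 3 'aba'
  6: (10,20) 1 'a'
  7: (20,22) 2 'ac'
  8: (22,17) 4 'acba'
  9: (17,6) 2 'ac'
  10: (6,12) 3 'acc'
  11: (12,2) 5 'accca'
  12: (2,26) 0 ''
  13: (26,0) 2 'ba'
  14: (0,24) 2 'ba'
  15: (24,19) 2 'ba'
  16: (19,11) 3 'bac'
  17: (11,8) 0 ''
  18: (8,15) 3 'caa'
  19: (15,21) 2 'ca'
  20: (21,5) 3 'cac'
  21: (5,23) 1 'c'
  22: (23,18) 3 'cba'
  23: (18,7) 1 'c'
  24: (7,14) 4 'ccaa'
  25: (14,4) 3 'cca'
  26: (4,13) 2 'cc'
  27: (13,3) 4 'ccca'

n(n+1)/2 = 28·29/2 = 406
Σ LCP = 0 + 1 + 2 + 3 + 1 + 3 + 1 + 2 + 4 + 2 + 3 + 5 + 0 + 2 + 2 + 2 + 3 + 0 + 3 + 2 + 3 + 1 + 3 + 1 + 4 + 3 + 2 + 4 = 62
distinct = 406 − 62 = 344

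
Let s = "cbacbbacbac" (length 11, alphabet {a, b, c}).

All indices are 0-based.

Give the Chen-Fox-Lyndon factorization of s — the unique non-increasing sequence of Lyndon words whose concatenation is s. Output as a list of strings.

["c", "b", "acbb", "acb", "ac"]

emit factor 1: 'c' (i=0, period=1)
emit factor 2: 'b' (i=1, period=1)
emit factor 3: 'acbb' (i=2, period=4)
emit factor 4: 'acb' (i=6, period=3)
emit factor 5: 'ac' (i=9, period=2)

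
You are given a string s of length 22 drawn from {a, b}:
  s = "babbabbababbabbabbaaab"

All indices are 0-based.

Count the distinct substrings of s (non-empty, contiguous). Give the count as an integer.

167

rank | idx | suffix
   0 |  18 | aaab
   1 |  19 | aab
   2 |  20 | ab
   3 |   7 | ababbabbabbaaab
   4 |  15 | abbaaab
   5 |   4 | abbababbabbabbaaab
   6 |  12 | abbabbaaab
   7 |   1 | abbabbababbabbabbaaab
   8 |   9 | abbabbabbaaab
   9 |  21 | b
  10 |  17 | baaab
  11 |   6 | bababbabbabbaaab
  12 |  14 | babbaaab
  13 |   3 | babbababbabbabbaaab
  14 |  11 | babbabbaaab
  15 |   0 | babbabbababbabbabbaaab
  16 |   8 | babbabbabbaaab
  17 |  16 | bbaaab
  18 |   5 | bbababbabbabbaaab
  19 |  13 | bbabbaaab
  20 |   2 | bbabbababbabbabbaaab
  21 |  10 | bbabbabbaaab

SA = [18, 19, 20, 7, 15, 4, 12, 1, 9, 21, 17, 6, 14, 3, 11, 0, 8, 16, 5, 13, 2, 10]
[i] adj suffixes → lcp
  [1] 18/19 → 2 ('aa')
  [2] 19/20 → 1 ('a')
  [3] 20/7 → 2 ('ab')
  [4] 7/15 → 2 ('ab')
  [5] 15/4 → 4 ('abba')
  [6] 4/12 → 5 ('abbab')
  [7] 12/1 → 7 ('abbabba')
  [8] 1/9 → 8 ('abbabbab')
  [9] 9/21 → 0 ('')
  [10] 21/17 → 1 ('b')
  [11] 17/6 → 2 ('ba')
  [12] 6/14 → 3 ('bab')
  [13] 14/3 → 5 ('babba')
  [14] 3/11 → 6 ('babbab')
  [15] 11/0 → 8 ('babbabba')
  [16] 0/8 → 9 ('babbabbab')
  [17] 8/16 → 1 ('b')
  [18] 16/5 → 3 ('bba')
  [19] 5/13 → 4 ('bbab')
  [20] 13/2 → 6 ('bbabba')
  [21] 2/10 → 7 ('bbabbab')

n(n+1)/2 = 22·23/2 = 253
Σ LCP = 0 + 2 + 1 + 2 + 2 + 4 + 5 + 7 + 8 + 0 + 1 + 2 + 3 + 5 + 6 + 8 + 9 + 1 + 3 + 4 + 6 + 7 = 86
distinct = 253 − 86 = 167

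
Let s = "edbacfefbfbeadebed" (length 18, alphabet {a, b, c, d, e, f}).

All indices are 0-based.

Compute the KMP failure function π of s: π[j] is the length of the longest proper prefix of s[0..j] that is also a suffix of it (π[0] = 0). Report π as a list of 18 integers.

π[0] = 0
j=1 s[j]='d': π[1]=0 (border '')
j=2 s[j]='b': π[2]=0 (border '')
j=3 s[j]='a': π[3]=0 (border '')
j=4 s[j]='c': π[4]=0 (border '')
j=5 s[j]='f': π[5]=0 (border '')
j=6 s[j]='e': π[6]=1 (border 'e')
j=7 s[j]='f': k: 1→0; π[7]=0 (border '')
j=8 s[j]='b': π[8]=0 (border '')
j=9 s[j]='f': π[9]=0 (border '')
j=10 s[j]='b': π[10]=0 (border '')
j=11 s[j]='e': π[11]=1 (border 'e')
j=12 s[j]='a': k: 1→0; π[12]=0 (border '')
j=13 s[j]='d': π[13]=0 (border '')
j=14 s[j]='e': π[14]=1 (border 'e')
j=15 s[j]='b': k: 1→0; π[15]=0 (border '')
j=16 s[j]='e': π[16]=1 (border 'e')
j=17 s[j]='d': π[17]=2 (border 'ed')

[0, 0, 0, 0, 0, 0, 1, 0, 0, 0, 0, 1, 0, 0, 1, 0, 1, 2]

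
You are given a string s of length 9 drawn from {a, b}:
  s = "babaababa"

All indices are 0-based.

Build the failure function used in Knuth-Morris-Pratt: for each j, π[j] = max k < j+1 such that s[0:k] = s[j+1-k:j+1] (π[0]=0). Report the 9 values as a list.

π[0] = 0
j=1 s[j]='a': π[1]=0 (border '')
j=2 s[j]='b': π[2]=1 (border 'b')
j=3 s[j]='a': π[3]=2 (border 'ba')
j=4 s[j]='a': k: 2→0; π[4]=0 (border '')
j=5 s[j]='b': π[5]=1 (border 'b')
j=6 s[j]='a': π[6]=2 (border 'ba')
j=7 s[j]='b': π[7]=3 (border 'bab')
j=8 s[j]='a': π[8]=4 (border 'baba')

[0, 0, 1, 2, 0, 1, 2, 3, 4]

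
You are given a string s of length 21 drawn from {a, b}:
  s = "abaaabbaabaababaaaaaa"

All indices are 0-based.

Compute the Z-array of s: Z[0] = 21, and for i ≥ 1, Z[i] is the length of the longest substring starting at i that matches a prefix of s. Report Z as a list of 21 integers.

[21, 0, 1, 1, 2, 0, 0, 1, 4, 0, 1, 3, 0, 5, 0, 1, 1, 1, 1, 1, 1]

Z[0]=21
i=1: outside box; Z[1]=0
i=2: outside box; Z[2]=1 extend→box=[2,3)
i=3: outside box; Z[3]=1 extend→box=[3,4)
i=4: outside box; Z[4]=2 extend→box=[4,6)
i=5: min(r-i=1, Z[1]=0)=0; Z[5]=0
i=6: outside box; Z[6]=0
i=7: outside box; Z[7]=1 extend→box=[7,8)
i=8: outside box; Z[8]=4 extend→box=[8,12)
i=9: min(r-i=3, Z[1]=0)=0; Z[9]=0
i=10: min(r-i=2, Z[2]=1)=1; Z[10]=1
i=11: min(r-i=1, Z[3]=1)=1; Z[11]=3 extend→box=[11,14)
i=12: min(r-i=2, Z[1]=0)=0; Z[12]=0
i=13: min(r-i=1, Z[2]=1)=1; Z[13]=5 extend→box=[13,18)
i=14: min(r-i=4, Z[1]=0)=0; Z[14]=0
i=15: min(r-i=3, Z[2]=1)=1; Z[15]=1
i=16: min(r-i=2, Z[3]=1)=1; Z[16]=1
i=17: min(r-i=1, Z[4]=2)=1; Z[17]=1
i=18: outside box; Z[18]=1 extend→box=[18,19)
i=19: outside box; Z[19]=1 extend→box=[19,20)
i=20: outside box; Z[20]=1 extend→box=[20,21)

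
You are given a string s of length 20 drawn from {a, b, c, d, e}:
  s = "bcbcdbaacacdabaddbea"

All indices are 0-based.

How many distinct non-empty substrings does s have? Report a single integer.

190

rank | idx | suffix
   0 |  19 | a
   1 |   6 | aacacdabaddbea
   2 |  12 | abaddbea
   3 |   7 | acacdabaddbea
   4 |   9 | acdabaddbea
   5 |  14 | addbea
   6 |   5 | baacacdabaddbea
   7 |  13 | baddbea
   8 |   0 | bcbcdbaacacdabaddbea
   9 |   2 | bcdbaacacdabaddbea
  10 |  17 | bea
  11 |   8 | cacdabaddbea
  12 |   1 | cbcdbaacacdabaddbea
  13 |  10 | cdabaddbea
  14 |   3 | cdbaacacdabaddbea
  15 |  11 | dabaddbea
  16 |   4 | dbaacacdabaddbea
  17 |  16 | dbea
  18 |  15 | ddbea
  19 |  18 | ea

SA = [19, 6, 12, 7, 9, 14, 5, 13, 0, 2, 17, 8, 1, 10, 3, 11, 4, 16, 15, 18]
[i] adj suffixes → lcp
  [1] 19/6 → 1 ('a')
  [2] 6/12 → 1 ('a')
  [3] 12/7 → 1 ('a')
  [4] 7/9 → 2 ('ac')
  [5] 9/14 → 1 ('a')
  [6] 14/5 → 0 ('')
  [7] 5/13 → 2 ('ba')
  [8] 13/0 → 1 ('b')
  [9] 0/2 → 2 ('bc')
  [10] 2/17 → 1 ('b')
  [11] 17/8 → 0 ('')
  [12] 8/1 → 1 ('c')
  [13] 1/10 → 1 ('c')
  [14] 10/3 → 2 ('cd')
  [15] 3/11 → 0 ('')
  [16] 11/4 → 1 ('d')
  [17] 4/16 → 2 ('db')
  [18] 16/15 → 1 ('d')
  [19] 15/18 → 0 ('')

n(n+1)/2 = 20·21/2 = 210
Σ LCP = 0 + 1 + 1 + 1 + 2 + 1 + 0 + 2 + 1 + 2 + 1 + 0 + 1 + 1 + 2 + 0 + 1 + 2 + 1 + 0 = 20
distinct = 210 − 20 = 190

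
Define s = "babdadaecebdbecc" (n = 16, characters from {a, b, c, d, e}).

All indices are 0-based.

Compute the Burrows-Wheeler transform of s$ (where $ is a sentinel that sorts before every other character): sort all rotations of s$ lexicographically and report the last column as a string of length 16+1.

rank  rotation           last
    0  $babdadaecebdbecc  c
    1  abdadaecebdbecc$b  b
    2  adaecebdbecc$babd  d
    3  aecebdbecc$babdad  d
    4  babdadaecebdbecc$  $
    5  bdadaecebdbecc$ba  a
    6  bdbecc$babdadaece  e
    7  becc$babdadaecebd  d
    8  c$babdadaecebdbec  c
    9  cc$babdadaecebdbe  e
   10  cebdbecc$babdadae  e
   11  dadaecebdbecc$bab  b
   12  daecebdbecc$babda  a
   13  dbecc$babdadaeceb  b
   14  ebdbecc$babdadaec  c
   15  ecc$babdadaecebdb  b
   16  ecebdbecc$babdada  a

cbdd$aedceebabcba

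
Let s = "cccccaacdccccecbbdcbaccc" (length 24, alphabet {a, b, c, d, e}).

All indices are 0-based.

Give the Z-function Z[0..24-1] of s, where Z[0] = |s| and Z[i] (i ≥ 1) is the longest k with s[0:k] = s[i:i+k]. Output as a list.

[24, 4, 3, 2, 1, 0, 0, 1, 0, 4, 3, 2, 1, 0, 1, 0, 0, 0, 1, 0, 0, 3, 2, 1]

Z[0]=24
i=1: i≥r, start 0; Z[1]=4 scan→box=[1,5)
i=2: min(r-i=3, Z[1]=4)=3; Z[2]=3
i=3: min(r-i=2, Z[2]=3)=2; Z[3]=2
i=4: min(r-i=1, Z[3]=2)=1; Z[4]=1
i=5: i≥r, start 0; Z[5]=0
i=6: i≥r, start 0; Z[6]=0
i=7: i≥r, start 0; Z[7]=1 scan→box=[7,8)
i=8: i≥r, start 0; Z[8]=0
i=9: i≥r, start 0; Z[9]=4 scan→box=[9,13)
i=10: min(r-i=3, Z[1]=4)=3; Z[10]=3
i=11: min(r-i=2, Z[2]=3)=2; Z[11]=2
i=12: min(r-i=1, Z[3]=2)=1; Z[12]=1
i=13: i≥r, start 0; Z[13]=0
i=14: i≥r, start 0; Z[14]=1 scan→box=[14,15)
i=15: i≥r, start 0; Z[15]=0
i=16: i≥r, start 0; Z[16]=0
i=17: i≥r, start 0; Z[17]=0
i=18: i≥r, start 0; Z[18]=1 scan→box=[18,19)
i=19: i≥r, start 0; Z[19]=0
i=20: i≥r, start 0; Z[20]=0
i=21: i≥r, start 0; Z[21]=3 scan→box=[21,24)
i=22: min(r-i=2, Z[1]=4)=2; Z[22]=2
i=23: min(r-i=1, Z[2]=3)=1; Z[23]=1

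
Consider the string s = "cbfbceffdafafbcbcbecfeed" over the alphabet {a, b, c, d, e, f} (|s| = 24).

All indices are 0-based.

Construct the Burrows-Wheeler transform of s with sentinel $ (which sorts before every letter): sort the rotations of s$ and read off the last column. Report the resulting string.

rank  rotation                   last
    0  $cbfbceffdafafbcbcbecfeed  d
    1  afafbcbcbecfeed$cbfbceffd  d
    2  afbcbcbecfeed$cbfbceffdaf  f
    3  bcbcbecfeed$cbfbceffdafaf  f
    4  bcbecfeed$cbfbceffdafafbc  c
    5  bceffdafafbcbcbecfeed$cbf  f
    6  becfeed$cbfbceffdafafbcbc  c
    7  bfbceffdafafbcbcbecfeed$c  c
    8  cbcbecfeed$cbfbceffdafafb  b
    9  cbecfeed$cbfbceffdafafbcb  b
   10  cbfbceffdafafbcbcbecfeed$  $
   11  ceffdafafbcbcbecfeed$cbfb  b
   12  cfeed$cbfbceffdafafbcbcbe  e
   13  d$cbfbceffdafafbcbcbecfee  e
   14  dafafbcbcbecfeed$cbfbceff  f
   15  ecfeed$cbfbceffdafafbcbcb  b
   16  ed$cbfbceffdafafbcbcbecfe  e
   17  eed$cbfbceffdafafbcbcbecf  f
   18  effdafafbcbcbecfeed$cbfbc  c
   19  fafbcbcbecfeed$cbfbceffda  a
   20  fbcbcbecfeed$cbfbceffdafa  a
   21  fbceffdafafbcbcbecfeed$cb  b
   22  fdafafbcbcbecfeed$cbfbcef  f
   23  feed$cbfbceffdafafbcbcbec  c
   24  ffdafafbcbcbecfeed$cbfbce  e

ddffcfccbb$beefbefcaabfce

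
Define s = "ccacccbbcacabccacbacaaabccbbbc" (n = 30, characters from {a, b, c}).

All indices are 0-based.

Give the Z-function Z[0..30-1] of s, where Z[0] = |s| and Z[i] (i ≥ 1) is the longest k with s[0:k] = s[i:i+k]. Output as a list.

[30, 1, 0, 2, 2, 1, 0, 0, 1, 0, 1, 0, 0, 4, 1, 0, 1, 0, 0, 1, 0, 0, 0, 0, 2, 1, 0, 0, 0, 1]

Z[0]=30
i=1: i≥r, start 0; Z[1]=1 extend→box=[1,2)
i=2: i≥r, start 0; Z[2]=0
i=3: i≥r, start 0; Z[3]=2 extend→box=[3,5)
i=4: min(r-i=1, Z[1]=1)=1; Z[4]=2 extend→box=[4,6)
i=5: min(r-i=1, Z[1]=1)=1; Z[5]=1
i=6: i≥r, start 0; Z[6]=0
i=7: i≥r, start 0; Z[7]=0
i=8: i≥r, start 0; Z[8]=1 extend→box=[8,9)
i=9: i≥r, start 0; Z[9]=0
i=10: i≥r, start 0; Z[10]=1 extend→box=[10,11)
i=11: i≥r, start 0; Z[11]=0
i=12: i≥r, start 0; Z[12]=0
i=13: i≥r, start 0; Z[13]=4 extend→box=[13,17)
i=14: min(r-i=3, Z[1]=1)=1; Z[14]=1
i=15: min(r-i=2, Z[2]=0)=0; Z[15]=0
i=16: min(r-i=1, Z[3]=2)=1; Z[16]=1
i=17: i≥r, start 0; Z[17]=0
i=18: i≥r, start 0; Z[18]=0
i=19: i≥r, start 0; Z[19]=1 extend→box=[19,20)
i=20: i≥r, start 0; Z[20]=0
i=21: i≥r, start 0; Z[21]=0
i=22: i≥r, start 0; Z[22]=0
i=23: i≥r, start 0; Z[23]=0
i=24: i≥r, start 0; Z[24]=2 extend→box=[24,26)
i=25: min(r-i=1, Z[1]=1)=1; Z[25]=1
i=26: i≥r, start 0; Z[26]=0
i=27: i≥r, start 0; Z[27]=0
i=28: i≥r, start 0; Z[28]=0
i=29: i≥r, start 0; Z[29]=1 extend→box=[29,30)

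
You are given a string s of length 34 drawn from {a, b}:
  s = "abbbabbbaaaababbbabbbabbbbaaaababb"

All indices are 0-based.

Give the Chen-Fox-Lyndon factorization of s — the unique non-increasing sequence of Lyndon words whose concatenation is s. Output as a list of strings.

["abbb", "abbb", "aaaababbbabbbabbbb", "aaaababb"]

emit factor 1: 'abbb' (i=0, period=4)
emit factor 2: 'abbb' (i=4, period=4)
emit factor 3: 'aaaababbbabbbabbbb' (i=8, period=18)
emit factor 4: 'aaaababb' (i=26, period=8)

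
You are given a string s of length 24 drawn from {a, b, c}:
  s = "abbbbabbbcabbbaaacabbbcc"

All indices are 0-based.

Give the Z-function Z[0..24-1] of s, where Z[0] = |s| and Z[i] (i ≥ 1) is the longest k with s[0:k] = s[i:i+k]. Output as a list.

[24, 0, 0, 0, 0, 4, 0, 0, 0, 0, 4, 0, 0, 0, 1, 1, 1, 0, 4, 0, 0, 0, 0, 0]

Z[0]=24
i=1: i≥r, start 0; Z[1]=0
i=2: i≥r, start 0; Z[2]=0
i=3: i≥r, start 0; Z[3]=0
i=4: i≥r, start 0; Z[4]=0
i=5: i≥r, start 0; Z[5]=4 extend→box=[5,9)
i=6: min(r-i=3, Z[1]=0)=0; Z[6]=0
i=7: min(r-i=2, Z[2]=0)=0; Z[7]=0
i=8: min(r-i=1, Z[3]=0)=0; Z[8]=0
i=9: i≥r, start 0; Z[9]=0
i=10: i≥r, start 0; Z[10]=4 extend→box=[10,14)
i=11: min(r-i=3, Z[1]=0)=0; Z[11]=0
i=12: min(r-i=2, Z[2]=0)=0; Z[12]=0
i=13: min(r-i=1, Z[3]=0)=0; Z[13]=0
i=14: i≥r, start 0; Z[14]=1 extend→box=[14,15)
i=15: i≥r, start 0; Z[15]=1 extend→box=[15,16)
i=16: i≥r, start 0; Z[16]=1 extend→box=[16,17)
i=17: i≥r, start 0; Z[17]=0
i=18: i≥r, start 0; Z[18]=4 extend→box=[18,22)
i=19: min(r-i=3, Z[1]=0)=0; Z[19]=0
i=20: min(r-i=2, Z[2]=0)=0; Z[20]=0
i=21: min(r-i=1, Z[3]=0)=0; Z[21]=0
i=22: i≥r, start 0; Z[22]=0
i=23: i≥r, start 0; Z[23]=0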